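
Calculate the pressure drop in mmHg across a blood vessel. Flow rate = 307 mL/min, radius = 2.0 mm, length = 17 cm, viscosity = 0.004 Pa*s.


dP = 8*mu*L*Q / (pi*r^4)
Q = 307 mL/min = 5.11667e-06 m^3/s
dP = 553.753 Pa = 553.753 / 133.322 mmHg = 4.154 mmHg


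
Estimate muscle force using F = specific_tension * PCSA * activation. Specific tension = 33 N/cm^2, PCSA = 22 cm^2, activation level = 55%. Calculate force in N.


F = sigma * PCSA * activation
F = 33 * 22 * 0.55
F = 399.3 N


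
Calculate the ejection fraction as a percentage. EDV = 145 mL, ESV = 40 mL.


SV = EDV - ESV = 145 - 40 = 105 mL
EF = SV/EDV * 100 = 105/145 * 100
EF = 72.41%


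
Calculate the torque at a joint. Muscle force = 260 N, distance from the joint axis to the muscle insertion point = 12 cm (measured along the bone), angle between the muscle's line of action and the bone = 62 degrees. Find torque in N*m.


Torque = F * d * sin(theta)   (moment arm = d*sin(theta))
d = 12 cm = 0.12 m
Torque = 260 * 0.12 * sin(62)
Torque = 27.55 N*m


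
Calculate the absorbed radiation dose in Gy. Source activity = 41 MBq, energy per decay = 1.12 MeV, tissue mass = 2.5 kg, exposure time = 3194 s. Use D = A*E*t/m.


A = 41 MBq = 4.1000e+07 Bq
E = 1.12 MeV = 1.79424e-13 J
D = A*E*t/m = 4.1000e+07*1.79424e-13*3194/2.5
D = 0.009399 Gy


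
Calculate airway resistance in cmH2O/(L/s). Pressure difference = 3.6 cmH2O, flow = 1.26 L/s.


R = dP / flow
R = 3.6 / 1.26
R = 2.857 cmH2O/(L/s)


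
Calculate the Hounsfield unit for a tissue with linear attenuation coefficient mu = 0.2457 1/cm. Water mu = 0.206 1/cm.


HU = ((mu_tissue - mu_water) / mu_water) * 1000
HU = ((0.2457 - 0.206) / 0.206) * 1000
HU = 192.7


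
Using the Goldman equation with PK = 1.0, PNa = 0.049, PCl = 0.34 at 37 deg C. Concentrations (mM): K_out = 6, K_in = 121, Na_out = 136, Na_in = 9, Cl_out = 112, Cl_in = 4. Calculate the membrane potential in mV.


Vm = (RT/F)*ln((PK*Ko + PNa*Nao + PCl*Cli)/(PK*Ki + PNa*Nai + PCl*Clo))
Numer = 14.024, Denom = 159.521
Vm = -64.98 mV


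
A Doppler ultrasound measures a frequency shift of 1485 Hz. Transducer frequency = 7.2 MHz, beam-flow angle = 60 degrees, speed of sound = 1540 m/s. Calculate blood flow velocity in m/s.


v = fd * c / (2 * f0 * cos(theta))
v = 1485 * 1540 / (2 * 7.2000e+06 * cos(60))
v = 0.3176 m/s


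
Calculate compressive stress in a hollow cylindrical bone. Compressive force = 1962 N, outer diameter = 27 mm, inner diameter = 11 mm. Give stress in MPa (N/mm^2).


A = pi*(r_o^2 - r_i^2)
r_o = 13.5 mm, r_i = 5.5 mm
A = 477.522 mm^2
sigma = F/A = 1962 / 477.522
sigma = 4.109 MPa


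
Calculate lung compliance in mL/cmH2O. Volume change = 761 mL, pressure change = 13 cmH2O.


C = dV / dP
C = 761 / 13
C = 58.54 mL/cmH2O


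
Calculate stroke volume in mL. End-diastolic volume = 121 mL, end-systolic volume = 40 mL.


SV = EDV - ESV
SV = 121 - 40
SV = 81 mL


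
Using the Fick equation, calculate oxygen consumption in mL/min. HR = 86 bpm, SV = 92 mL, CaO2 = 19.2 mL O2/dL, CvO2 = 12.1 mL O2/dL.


CO = HR*SV = 86*92/1000 = 7.912 L/min
a-v O2 diff = 19.2 - 12.1 = 7.1 mL/dL
VO2 = CO * (CaO2-CvO2) * 10 dL/L
VO2 = 7.912 * 7.1 * 10
VO2 = 561.8 mL/min


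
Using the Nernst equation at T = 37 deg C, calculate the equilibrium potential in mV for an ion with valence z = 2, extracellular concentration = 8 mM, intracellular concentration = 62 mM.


E = (RT/(zF)) * ln(C_out/C_in)
T = 37 + 273.15 = 310.15 K
E = (8.314 * 310.15 / (2 * 96485)) * ln(8/62)
E = -27.36 mV


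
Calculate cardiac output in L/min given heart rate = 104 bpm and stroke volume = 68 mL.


CO = HR * SV
CO = 104 * 68 / 1000
CO = 7.072 L/min


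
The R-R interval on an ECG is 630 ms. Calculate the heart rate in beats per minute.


HR = 60 / RR_interval(s)
RR = 630 ms = 0.63 s
HR = 60 / 0.63 = 95.24 bpm


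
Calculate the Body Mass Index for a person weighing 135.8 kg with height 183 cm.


BMI = weight / height^2
height = 183 cm = 1.83 m
BMI = 135.8 / 1.83^2
BMI = 40.55 kg/m^2


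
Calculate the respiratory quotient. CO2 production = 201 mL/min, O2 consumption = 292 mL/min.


RQ = VCO2 / VO2
RQ = 201 / 292
RQ = 0.6884


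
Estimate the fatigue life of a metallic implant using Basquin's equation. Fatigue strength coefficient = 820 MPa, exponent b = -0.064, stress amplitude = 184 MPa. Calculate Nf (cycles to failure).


sigma_a = sigma_f' * (2Nf)^b
2Nf = (sigma_a/sigma_f')^(1/b)
2Nf = (184/820)^(1/-0.064)
2Nf = 1.3821748e+10
Nf = 6.9109e+09


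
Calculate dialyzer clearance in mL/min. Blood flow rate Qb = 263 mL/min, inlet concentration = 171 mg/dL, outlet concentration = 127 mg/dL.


K = Qb * (Cb_in - Cb_out) / Cb_in
K = 263 * (171 - 127) / 171
K = 67.67 mL/min


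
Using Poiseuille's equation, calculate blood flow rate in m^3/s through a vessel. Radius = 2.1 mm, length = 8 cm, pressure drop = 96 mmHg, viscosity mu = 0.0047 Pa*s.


Q = pi*r^4*dP / (8*mu*L)
r = 0.0021 m, L = 0.08 m
dP = 96 mmHg = 12798.912 Pa
Q = 2.5997e-04 m^3/s


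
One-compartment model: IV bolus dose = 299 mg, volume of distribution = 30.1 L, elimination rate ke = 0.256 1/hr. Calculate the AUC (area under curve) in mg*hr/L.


C0 = Dose/Vd = 299/30.1 = 9.93355 mg/L
AUC = C0/ke = 9.93355/0.256
AUC = 38.8 mg*hr/L


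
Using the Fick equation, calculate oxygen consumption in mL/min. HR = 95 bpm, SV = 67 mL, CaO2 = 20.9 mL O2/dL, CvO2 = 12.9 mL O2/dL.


CO = HR*SV = 95*67/1000 = 6.365 L/min
a-v O2 diff = 20.9 - 12.9 = 8 mL/dL
VO2 = CO * (CaO2-CvO2) * 10 dL/L
VO2 = 6.365 * 8 * 10
VO2 = 509.2 mL/min


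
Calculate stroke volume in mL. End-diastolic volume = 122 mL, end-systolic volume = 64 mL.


SV = EDV - ESV
SV = 122 - 64
SV = 58 mL


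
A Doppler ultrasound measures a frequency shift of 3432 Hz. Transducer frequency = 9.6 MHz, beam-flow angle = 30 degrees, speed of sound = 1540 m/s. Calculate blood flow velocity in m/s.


v = fd * c / (2 * f0 * cos(theta))
v = 3432 * 1540 / (2 * 9.6000e+06 * cos(30))
v = 0.3179 m/s


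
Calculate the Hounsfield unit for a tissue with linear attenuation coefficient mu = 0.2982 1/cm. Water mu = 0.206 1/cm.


HU = ((mu_tissue - mu_water) / mu_water) * 1000
HU = ((0.2982 - 0.206) / 0.206) * 1000
HU = 447.6


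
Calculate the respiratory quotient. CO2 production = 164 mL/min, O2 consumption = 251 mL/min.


RQ = VCO2 / VO2
RQ = 164 / 251
RQ = 0.6534


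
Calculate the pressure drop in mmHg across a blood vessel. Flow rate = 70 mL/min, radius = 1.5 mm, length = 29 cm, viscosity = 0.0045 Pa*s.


dP = 8*mu*L*Q / (pi*r^4)
Q = 70 mL/min = 1.16667e-06 m^3/s
dP = 765.832 Pa = 765.832 / 133.322 mmHg = 5.744 mmHg


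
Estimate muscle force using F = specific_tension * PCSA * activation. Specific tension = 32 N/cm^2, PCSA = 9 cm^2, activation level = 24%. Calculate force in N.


F = sigma * PCSA * activation
F = 32 * 9 * 0.24
F = 69.12 N


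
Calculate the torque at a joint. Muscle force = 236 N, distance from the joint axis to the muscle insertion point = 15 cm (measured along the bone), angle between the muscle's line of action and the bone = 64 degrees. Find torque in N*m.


Torque = F * d * sin(theta)   (moment arm = d*sin(theta))
d = 15 cm = 0.15 m
Torque = 236 * 0.15 * sin(64)
Torque = 31.82 N*m


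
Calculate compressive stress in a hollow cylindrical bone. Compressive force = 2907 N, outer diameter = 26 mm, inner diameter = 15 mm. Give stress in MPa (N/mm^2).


A = pi*(r_o^2 - r_i^2)
r_o = 13 mm, r_i = 7.5 mm
A = 354.215 mm^2
sigma = F/A = 2907 / 354.215
sigma = 8.207 MPa


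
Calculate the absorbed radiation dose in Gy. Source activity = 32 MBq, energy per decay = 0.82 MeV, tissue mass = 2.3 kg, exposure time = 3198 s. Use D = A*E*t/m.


A = 32 MBq = 3.2000e+07 Bq
E = 0.82 MeV = 1.31364e-13 J
D = A*E*t/m = 3.2000e+07*1.31364e-13*3198/2.3
D = 0.005845 Gy


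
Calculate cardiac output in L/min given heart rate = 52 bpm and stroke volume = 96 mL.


CO = HR * SV
CO = 52 * 96 / 1000
CO = 4.992 L/min


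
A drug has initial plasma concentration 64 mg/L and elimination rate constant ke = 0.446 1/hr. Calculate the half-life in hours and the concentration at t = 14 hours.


t_half = ln(2) / ke = 0.693147 / 0.446 = 1.554 hr
C(t) = C0 * exp(-ke*t) = 64 * exp(-0.446*14)
C(14) = 0.1243 mg/L


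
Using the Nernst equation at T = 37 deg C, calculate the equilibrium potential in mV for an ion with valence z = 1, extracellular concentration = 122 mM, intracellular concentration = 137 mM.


E = (RT/(zF)) * ln(C_out/C_in)
T = 37 + 273.15 = 310.15 K
E = (8.314 * 310.15 / (1 * 96485)) * ln(122/137)
E = -3.099 mV


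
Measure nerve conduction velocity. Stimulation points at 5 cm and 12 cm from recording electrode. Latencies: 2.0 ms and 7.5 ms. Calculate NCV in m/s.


Distance = (12 - 5) / 100 = 0.07 m
dt = (7.5 - 2.0) / 1000 = 0.0055 s
NCV = dist / dt = 12.73 m/s


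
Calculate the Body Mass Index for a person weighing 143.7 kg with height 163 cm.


BMI = weight / height^2
height = 163 cm = 1.63 m
BMI = 143.7 / 1.63^2
BMI = 54.09 kg/m^2


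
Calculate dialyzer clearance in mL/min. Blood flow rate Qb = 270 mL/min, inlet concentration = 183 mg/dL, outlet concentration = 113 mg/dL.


K = Qb * (Cb_in - Cb_out) / Cb_in
K = 270 * (183 - 113) / 183
K = 103.3 mL/min


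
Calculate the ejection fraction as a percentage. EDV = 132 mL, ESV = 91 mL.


SV = EDV - ESV = 132 - 91 = 41 mL
EF = SV/EDV * 100 = 41/132 * 100
EF = 31.06%


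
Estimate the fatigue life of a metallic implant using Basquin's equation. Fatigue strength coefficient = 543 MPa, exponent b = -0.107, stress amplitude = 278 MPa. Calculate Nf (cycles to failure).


sigma_a = sigma_f' * (2Nf)^b
2Nf = (sigma_a/sigma_f')^(1/b)
2Nf = (278/543)^(1/-0.107)
2Nf = 521.59902
Nf = 260.8


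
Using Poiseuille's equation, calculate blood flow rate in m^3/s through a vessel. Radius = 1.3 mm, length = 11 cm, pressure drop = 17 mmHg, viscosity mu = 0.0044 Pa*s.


Q = pi*r^4*dP / (8*mu*L)
r = 0.0013 m, L = 0.11 m
dP = 17 mmHg = 2266.474 Pa
Q = 5.2522e-06 m^3/s


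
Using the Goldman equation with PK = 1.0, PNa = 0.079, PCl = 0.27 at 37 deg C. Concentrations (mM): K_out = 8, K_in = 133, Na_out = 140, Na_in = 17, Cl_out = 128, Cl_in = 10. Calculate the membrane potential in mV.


Vm = (RT/F)*ln((PK*Ko + PNa*Nao + PCl*Cli)/(PK*Ki + PNa*Nai + PCl*Clo))
Numer = 21.76, Denom = 168.903
Vm = -54.77 mV


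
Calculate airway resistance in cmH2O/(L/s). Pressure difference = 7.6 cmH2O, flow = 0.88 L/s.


R = dP / flow
R = 7.6 / 0.88
R = 8.636 cmH2O/(L/s)


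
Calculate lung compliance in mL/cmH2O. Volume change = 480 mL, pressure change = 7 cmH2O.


C = dV / dP
C = 480 / 7
C = 68.57 mL/cmH2O


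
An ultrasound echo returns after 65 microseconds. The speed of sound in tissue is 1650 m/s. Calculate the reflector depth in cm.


depth = c * t / 2
t = 65 us = 6.5000e-05 s
depth = 1650 * 6.5000e-05 / 2
depth = 0.053625 m = 5.3625 cm


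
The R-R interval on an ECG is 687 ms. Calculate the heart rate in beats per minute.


HR = 60 / RR_interval(s)
RR = 687 ms = 0.687 s
HR = 60 / 0.687 = 87.34 bpm


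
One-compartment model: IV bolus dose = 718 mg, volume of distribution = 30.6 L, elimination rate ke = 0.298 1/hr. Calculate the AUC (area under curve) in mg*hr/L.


C0 = Dose/Vd = 718/30.6 = 23.4641 mg/L
AUC = C0/ke = 23.4641/0.298
AUC = 78.74 mg*hr/L


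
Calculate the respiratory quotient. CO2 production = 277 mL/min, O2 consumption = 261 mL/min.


RQ = VCO2 / VO2
RQ = 277 / 261
RQ = 1.061


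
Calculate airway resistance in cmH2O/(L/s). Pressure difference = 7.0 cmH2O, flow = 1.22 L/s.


R = dP / flow
R = 7.0 / 1.22
R = 5.738 cmH2O/(L/s)


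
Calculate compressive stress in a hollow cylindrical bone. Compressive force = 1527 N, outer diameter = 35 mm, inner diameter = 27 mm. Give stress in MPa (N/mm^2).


A = pi*(r_o^2 - r_i^2)
r_o = 17.5 mm, r_i = 13.5 mm
A = 389.557 mm^2
sigma = F/A = 1527 / 389.557
sigma = 3.92 MPa


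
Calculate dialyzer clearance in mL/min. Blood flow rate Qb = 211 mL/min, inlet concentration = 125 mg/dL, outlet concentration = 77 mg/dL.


K = Qb * (Cb_in - Cb_out) / Cb_in
K = 211 * (125 - 77) / 125
K = 81.02 mL/min


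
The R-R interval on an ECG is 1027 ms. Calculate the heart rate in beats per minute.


HR = 60 / RR_interval(s)
RR = 1027 ms = 1.027 s
HR = 60 / 1.027 = 58.42 bpm


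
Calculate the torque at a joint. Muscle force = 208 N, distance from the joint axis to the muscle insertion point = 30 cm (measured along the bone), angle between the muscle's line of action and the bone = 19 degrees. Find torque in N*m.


Torque = F * d * sin(theta)   (moment arm = d*sin(theta))
d = 30 cm = 0.3 m
Torque = 208 * 0.3 * sin(19)
Torque = 20.32 N*m


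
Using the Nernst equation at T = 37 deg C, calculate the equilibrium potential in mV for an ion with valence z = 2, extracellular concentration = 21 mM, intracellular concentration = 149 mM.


E = (RT/(zF)) * ln(C_out/C_in)
T = 37 + 273.15 = 310.15 K
E = (8.314 * 310.15 / (2 * 96485)) * ln(21/149)
E = -26.18 mV


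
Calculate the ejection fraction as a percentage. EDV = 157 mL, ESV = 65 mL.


SV = EDV - ESV = 157 - 65 = 92 mL
EF = SV/EDV * 100 = 92/157 * 100
EF = 58.6%


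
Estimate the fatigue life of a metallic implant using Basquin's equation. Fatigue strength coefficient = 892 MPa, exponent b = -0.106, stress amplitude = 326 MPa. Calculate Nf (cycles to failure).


sigma_a = sigma_f' * (2Nf)^b
2Nf = (sigma_a/sigma_f')^(1/b)
2Nf = (326/892)^(1/-0.106)
2Nf = 13305.485
Nf = 6653


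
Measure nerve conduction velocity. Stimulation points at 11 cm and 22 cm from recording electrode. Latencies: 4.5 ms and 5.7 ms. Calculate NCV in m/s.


Distance = (22 - 11) / 100 = 0.11 m
dt = (5.7 - 4.5) / 1000 = 0.0012 s
NCV = dist / dt = 91.67 m/s


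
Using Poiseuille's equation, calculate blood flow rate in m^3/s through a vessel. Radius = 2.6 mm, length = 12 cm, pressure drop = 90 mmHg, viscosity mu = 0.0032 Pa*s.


Q = pi*r^4*dP / (8*mu*L)
r = 0.0026 m, L = 0.12 m
dP = 90 mmHg = 11998.98 Pa
Q = 5.6075e-04 m^3/s


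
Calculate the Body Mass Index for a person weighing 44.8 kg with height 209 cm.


BMI = weight / height^2
height = 209 cm = 2.09 m
BMI = 44.8 / 2.09^2
BMI = 10.26 kg/m^2


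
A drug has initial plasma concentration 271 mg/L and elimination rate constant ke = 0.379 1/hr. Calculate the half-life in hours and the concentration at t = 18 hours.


t_half = ln(2) / ke = 0.693147 / 0.379 = 1.829 hr
C(t) = C0 * exp(-ke*t) = 271 * exp(-0.379*18)
C(18) = 0.2953 mg/L


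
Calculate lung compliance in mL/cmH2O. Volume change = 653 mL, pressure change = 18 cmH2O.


C = dV / dP
C = 653 / 18
C = 36.28 mL/cmH2O


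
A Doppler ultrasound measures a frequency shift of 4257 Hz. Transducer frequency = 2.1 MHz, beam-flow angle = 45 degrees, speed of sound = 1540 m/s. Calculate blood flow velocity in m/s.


v = fd * c / (2 * f0 * cos(theta))
v = 4257 * 1540 / (2 * 2.1000e+06 * cos(45))
v = 2.207 m/s


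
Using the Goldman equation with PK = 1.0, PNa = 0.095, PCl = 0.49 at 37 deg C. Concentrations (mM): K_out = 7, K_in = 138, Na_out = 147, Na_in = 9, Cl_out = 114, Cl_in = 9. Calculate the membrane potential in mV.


Vm = (RT/F)*ln((PK*Ko + PNa*Nao + PCl*Cli)/(PK*Ki + PNa*Nai + PCl*Clo))
Numer = 25.375, Denom = 194.715
Vm = -54.46 mV


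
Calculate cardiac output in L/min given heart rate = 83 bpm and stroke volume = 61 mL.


CO = HR * SV
CO = 83 * 61 / 1000
CO = 5.063 L/min


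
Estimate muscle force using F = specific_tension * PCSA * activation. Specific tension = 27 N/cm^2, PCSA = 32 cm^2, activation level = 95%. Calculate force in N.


F = sigma * PCSA * activation
F = 27 * 32 * 0.95
F = 820.8 N


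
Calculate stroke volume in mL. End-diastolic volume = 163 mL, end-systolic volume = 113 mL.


SV = EDV - ESV
SV = 163 - 113
SV = 50 mL


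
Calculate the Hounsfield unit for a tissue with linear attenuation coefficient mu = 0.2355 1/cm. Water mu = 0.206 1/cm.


HU = ((mu_tissue - mu_water) / mu_water) * 1000
HU = ((0.2355 - 0.206) / 0.206) * 1000
HU = 143.2


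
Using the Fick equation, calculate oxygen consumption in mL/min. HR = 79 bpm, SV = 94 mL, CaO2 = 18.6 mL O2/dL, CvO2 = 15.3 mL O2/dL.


CO = HR*SV = 79*94/1000 = 7.426 L/min
a-v O2 diff = 18.6 - 15.3 = 3.3 mL/dL
VO2 = CO * (CaO2-CvO2) * 10 dL/L
VO2 = 7.426 * 3.3 * 10
VO2 = 245.1 mL/min


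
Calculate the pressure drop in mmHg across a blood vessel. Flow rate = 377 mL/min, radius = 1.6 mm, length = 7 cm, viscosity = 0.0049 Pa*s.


dP = 8*mu*L*Q / (pi*r^4)
Q = 377 mL/min = 6.28333e-06 m^3/s
dP = 837.422 Pa = 837.422 / 133.322 mmHg = 6.281 mmHg


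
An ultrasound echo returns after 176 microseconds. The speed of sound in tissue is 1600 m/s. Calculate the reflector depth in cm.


depth = c * t / 2
t = 176 us = 1.7600e-04 s
depth = 1600 * 1.7600e-04 / 2
depth = 0.1408 m = 14.08 cm


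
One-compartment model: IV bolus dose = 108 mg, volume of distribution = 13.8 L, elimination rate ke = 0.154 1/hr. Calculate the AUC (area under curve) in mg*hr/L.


C0 = Dose/Vd = 108/13.8 = 7.82609 mg/L
AUC = C0/ke = 7.82609/0.154
AUC = 50.82 mg*hr/L


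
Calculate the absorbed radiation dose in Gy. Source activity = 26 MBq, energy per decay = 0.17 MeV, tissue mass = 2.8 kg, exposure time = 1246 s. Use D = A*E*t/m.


A = 26 MBq = 2.6000e+07 Bq
E = 0.17 MeV = 2.7234e-14 J
D = A*E*t/m = 2.6000e+07*2.7234e-14*1246/2.8
D = 3.1510e-04 Gy


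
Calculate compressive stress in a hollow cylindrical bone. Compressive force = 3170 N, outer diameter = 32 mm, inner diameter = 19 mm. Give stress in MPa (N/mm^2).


A = pi*(r_o^2 - r_i^2)
r_o = 16 mm, r_i = 9.5 mm
A = 520.719 mm^2
sigma = F/A = 3170 / 520.719
sigma = 6.088 MPa


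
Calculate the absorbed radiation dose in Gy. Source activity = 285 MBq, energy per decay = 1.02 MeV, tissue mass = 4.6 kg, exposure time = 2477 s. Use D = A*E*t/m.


A = 285 MBq = 2.8500e+08 Bq
E = 1.02 MeV = 1.63404e-13 J
D = A*E*t/m = 2.8500e+08*1.63404e-13*2477/4.6
D = 0.02508 Gy


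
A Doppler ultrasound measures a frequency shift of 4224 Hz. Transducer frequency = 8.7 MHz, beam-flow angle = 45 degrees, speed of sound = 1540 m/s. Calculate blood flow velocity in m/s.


v = fd * c / (2 * f0 * cos(theta))
v = 4224 * 1540 / (2 * 8.7000e+06 * cos(45))
v = 0.5287 m/s


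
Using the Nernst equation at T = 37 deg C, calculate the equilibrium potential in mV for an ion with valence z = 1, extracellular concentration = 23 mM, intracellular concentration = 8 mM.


E = (RT/(zF)) * ln(C_out/C_in)
T = 37 + 273.15 = 310.15 K
E = (8.314 * 310.15 / (1 * 96485)) * ln(23/8)
E = 28.22 mV


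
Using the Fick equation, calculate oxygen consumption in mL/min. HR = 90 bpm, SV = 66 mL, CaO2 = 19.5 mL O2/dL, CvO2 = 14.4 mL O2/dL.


CO = HR*SV = 90*66/1000 = 5.94 L/min
a-v O2 diff = 19.5 - 14.4 = 5.1 mL/dL
VO2 = CO * (CaO2-CvO2) * 10 dL/L
VO2 = 5.94 * 5.1 * 10
VO2 = 302.9 mL/min


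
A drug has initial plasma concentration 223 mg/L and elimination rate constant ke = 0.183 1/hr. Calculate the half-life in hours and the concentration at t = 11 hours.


t_half = ln(2) / ke = 0.693147 / 0.183 = 3.788 hr
C(t) = C0 * exp(-ke*t) = 223 * exp(-0.183*11)
C(11) = 29.79 mg/L


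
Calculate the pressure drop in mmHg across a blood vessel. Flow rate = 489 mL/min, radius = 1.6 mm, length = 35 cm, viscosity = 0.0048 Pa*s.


dP = 8*mu*L*Q / (pi*r^4)
Q = 489 mL/min = 8.15e-06 m^3/s
dP = 5320.19 Pa = 5320.19 / 133.322 mmHg = 39.9 mmHg


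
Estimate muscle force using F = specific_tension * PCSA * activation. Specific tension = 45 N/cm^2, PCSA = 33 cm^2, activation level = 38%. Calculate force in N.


F = sigma * PCSA * activation
F = 45 * 33 * 0.38
F = 564.3 N


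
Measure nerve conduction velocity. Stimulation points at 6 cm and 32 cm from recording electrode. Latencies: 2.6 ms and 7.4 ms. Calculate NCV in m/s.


Distance = (32 - 6) / 100 = 0.26 m
dt = (7.4 - 2.6) / 1000 = 0.0048 s
NCV = dist / dt = 54.17 m/s


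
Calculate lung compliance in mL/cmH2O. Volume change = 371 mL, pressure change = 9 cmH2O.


C = dV / dP
C = 371 / 9
C = 41.22 mL/cmH2O


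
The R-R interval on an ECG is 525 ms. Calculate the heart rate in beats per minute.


HR = 60 / RR_interval(s)
RR = 525 ms = 0.525 s
HR = 60 / 0.525 = 114.3 bpm


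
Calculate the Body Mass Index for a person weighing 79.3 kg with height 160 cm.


BMI = weight / height^2
height = 160 cm = 1.6 m
BMI = 79.3 / 1.6^2
BMI = 30.98 kg/m^2


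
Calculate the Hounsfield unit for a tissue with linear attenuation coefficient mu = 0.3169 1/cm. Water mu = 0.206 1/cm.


HU = ((mu_tissue - mu_water) / mu_water) * 1000
HU = ((0.3169 - 0.206) / 0.206) * 1000
HU = 538.3


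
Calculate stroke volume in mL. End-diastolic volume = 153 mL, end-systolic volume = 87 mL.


SV = EDV - ESV
SV = 153 - 87
SV = 66 mL


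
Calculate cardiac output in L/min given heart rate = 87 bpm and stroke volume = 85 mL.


CO = HR * SV
CO = 87 * 85 / 1000
CO = 7.395 L/min


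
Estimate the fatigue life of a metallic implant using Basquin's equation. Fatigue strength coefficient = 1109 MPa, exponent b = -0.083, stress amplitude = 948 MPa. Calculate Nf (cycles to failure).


sigma_a = sigma_f' * (2Nf)^b
2Nf = (sigma_a/sigma_f')^(1/b)
2Nf = (948/1109)^(1/-0.083)
2Nf = 6.6185302
Nf = 3.309


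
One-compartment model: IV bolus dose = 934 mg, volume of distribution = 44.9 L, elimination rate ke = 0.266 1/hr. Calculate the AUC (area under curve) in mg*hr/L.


C0 = Dose/Vd = 934/44.9 = 20.8018 mg/L
AUC = C0/ke = 20.8018/0.266
AUC = 78.2 mg*hr/L


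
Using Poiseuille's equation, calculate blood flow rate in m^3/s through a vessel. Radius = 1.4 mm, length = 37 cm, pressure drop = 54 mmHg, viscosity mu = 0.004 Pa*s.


Q = pi*r^4*dP / (8*mu*L)
r = 0.0014 m, L = 0.37 m
dP = 54 mmHg = 7199.388 Pa
Q = 7.3385e-06 m^3/s


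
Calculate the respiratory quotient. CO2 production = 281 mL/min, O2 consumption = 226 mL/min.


RQ = VCO2 / VO2
RQ = 281 / 226
RQ = 1.243


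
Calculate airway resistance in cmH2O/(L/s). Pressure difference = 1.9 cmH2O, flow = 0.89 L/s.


R = dP / flow
R = 1.9 / 0.89
R = 2.135 cmH2O/(L/s)


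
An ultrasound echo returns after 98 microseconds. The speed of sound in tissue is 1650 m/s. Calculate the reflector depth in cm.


depth = c * t / 2
t = 98 us = 9.8000e-05 s
depth = 1650 * 9.8000e-05 / 2
depth = 0.08085 m = 8.085 cm


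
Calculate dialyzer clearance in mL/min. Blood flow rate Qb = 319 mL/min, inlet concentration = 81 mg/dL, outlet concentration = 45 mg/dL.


K = Qb * (Cb_in - Cb_out) / Cb_in
K = 319 * (81 - 45) / 81
K = 141.8 mL/min


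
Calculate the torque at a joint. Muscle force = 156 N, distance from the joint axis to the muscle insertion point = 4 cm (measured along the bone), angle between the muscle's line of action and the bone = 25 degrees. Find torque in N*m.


Torque = F * d * sin(theta)   (moment arm = d*sin(theta))
d = 4 cm = 0.04 m
Torque = 156 * 0.04 * sin(25)
Torque = 2.637 N*m


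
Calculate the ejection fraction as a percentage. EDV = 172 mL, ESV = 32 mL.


SV = EDV - ESV = 172 - 32 = 140 mL
EF = SV/EDV * 100 = 140/172 * 100
EF = 81.4%


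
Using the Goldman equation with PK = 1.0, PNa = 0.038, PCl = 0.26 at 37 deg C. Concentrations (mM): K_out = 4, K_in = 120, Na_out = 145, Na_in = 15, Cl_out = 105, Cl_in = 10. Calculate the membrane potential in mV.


Vm = (RT/F)*ln((PK*Ko + PNa*Nao + PCl*Cli)/(PK*Ki + PNa*Nai + PCl*Clo))
Numer = 12.11, Denom = 147.87
Vm = -66.87 mV


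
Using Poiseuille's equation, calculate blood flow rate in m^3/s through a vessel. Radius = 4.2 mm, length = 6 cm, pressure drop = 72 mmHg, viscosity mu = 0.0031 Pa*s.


Q = pi*r^4*dP / (8*mu*L)
r = 0.0042 m, L = 0.06 m
dP = 72 mmHg = 9599.184 Pa
Q = 0.006306 m^3/s


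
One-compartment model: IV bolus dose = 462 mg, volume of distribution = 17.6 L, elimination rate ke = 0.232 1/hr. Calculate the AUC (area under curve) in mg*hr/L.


C0 = Dose/Vd = 462/17.6 = 26.25 mg/L
AUC = C0/ke = 26.25/0.232
AUC = 113.1 mg*hr/L


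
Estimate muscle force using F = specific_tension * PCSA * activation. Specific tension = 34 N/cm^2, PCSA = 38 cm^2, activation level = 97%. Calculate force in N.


F = sigma * PCSA * activation
F = 34 * 38 * 0.97
F = 1253 N


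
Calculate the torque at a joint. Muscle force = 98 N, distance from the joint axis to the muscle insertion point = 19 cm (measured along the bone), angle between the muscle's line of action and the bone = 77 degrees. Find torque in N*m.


Torque = F * d * sin(theta)   (moment arm = d*sin(theta))
d = 19 cm = 0.19 m
Torque = 98 * 0.19 * sin(77)
Torque = 18.14 N*m


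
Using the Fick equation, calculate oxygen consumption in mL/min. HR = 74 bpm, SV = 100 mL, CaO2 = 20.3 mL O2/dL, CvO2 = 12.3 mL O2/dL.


CO = HR*SV = 74*100/1000 = 7.4 L/min
a-v O2 diff = 20.3 - 12.3 = 8 mL/dL
VO2 = CO * (CaO2-CvO2) * 10 dL/L
VO2 = 7.4 * 8 * 10
VO2 = 592 mL/min


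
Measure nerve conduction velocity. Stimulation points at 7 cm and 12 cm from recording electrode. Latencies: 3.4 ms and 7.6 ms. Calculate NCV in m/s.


Distance = (12 - 7) / 100 = 0.05 m
dt = (7.6 - 3.4) / 1000 = 0.0042 s
NCV = dist / dt = 11.9 m/s


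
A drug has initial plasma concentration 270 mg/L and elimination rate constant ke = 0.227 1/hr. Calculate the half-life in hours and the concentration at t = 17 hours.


t_half = ln(2) / ke = 0.693147 / 0.227 = 3.054 hr
C(t) = C0 * exp(-ke*t) = 270 * exp(-0.227*17)
C(17) = 5.694 mg/L


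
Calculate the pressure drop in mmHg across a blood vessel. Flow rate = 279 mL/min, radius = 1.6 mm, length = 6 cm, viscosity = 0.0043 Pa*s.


dP = 8*mu*L*Q / (pi*r^4)
Q = 279 mL/min = 4.65e-06 m^3/s
dP = 466.158 Pa = 466.158 / 133.322 mmHg = 3.496 mmHg


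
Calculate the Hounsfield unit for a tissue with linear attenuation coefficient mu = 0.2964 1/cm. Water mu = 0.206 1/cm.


HU = ((mu_tissue - mu_water) / mu_water) * 1000
HU = ((0.2964 - 0.206) / 0.206) * 1000
HU = 438.8


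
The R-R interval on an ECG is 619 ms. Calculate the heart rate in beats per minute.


HR = 60 / RR_interval(s)
RR = 619 ms = 0.619 s
HR = 60 / 0.619 = 96.93 bpm


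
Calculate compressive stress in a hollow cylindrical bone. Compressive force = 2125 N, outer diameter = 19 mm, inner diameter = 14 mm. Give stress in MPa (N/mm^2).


A = pi*(r_o^2 - r_i^2)
r_o = 9.5 mm, r_i = 7 mm
A = 129.591 mm^2
sigma = F/A = 2125 / 129.591
sigma = 16.4 MPa


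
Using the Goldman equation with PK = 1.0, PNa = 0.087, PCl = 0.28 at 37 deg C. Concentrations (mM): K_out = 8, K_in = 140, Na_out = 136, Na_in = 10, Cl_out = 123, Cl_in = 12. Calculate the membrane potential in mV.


Vm = (RT/F)*ln((PK*Ko + PNa*Nao + PCl*Cli)/(PK*Ki + PNa*Nai + PCl*Clo))
Numer = 23.192, Denom = 175.31
Vm = -54.06 mV


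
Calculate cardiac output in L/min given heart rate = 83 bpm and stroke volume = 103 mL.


CO = HR * SV
CO = 83 * 103 / 1000
CO = 8.549 L/min


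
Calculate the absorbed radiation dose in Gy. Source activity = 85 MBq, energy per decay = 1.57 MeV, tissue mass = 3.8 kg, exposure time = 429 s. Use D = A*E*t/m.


A = 85 MBq = 8.5000e+07 Bq
E = 1.57 MeV = 2.51514e-13 J
D = A*E*t/m = 8.5000e+07*2.51514e-13*429/3.8
D = 0.002414 Gy


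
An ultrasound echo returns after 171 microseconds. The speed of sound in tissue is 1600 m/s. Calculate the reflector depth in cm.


depth = c * t / 2
t = 171 us = 1.7100e-04 s
depth = 1600 * 1.7100e-04 / 2
depth = 0.1368 m = 13.68 cm


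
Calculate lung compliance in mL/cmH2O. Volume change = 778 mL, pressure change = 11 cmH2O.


C = dV / dP
C = 778 / 11
C = 70.73 mL/cmH2O


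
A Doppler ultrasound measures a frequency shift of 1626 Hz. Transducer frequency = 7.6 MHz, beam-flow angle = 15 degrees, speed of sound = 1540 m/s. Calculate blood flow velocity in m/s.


v = fd * c / (2 * f0 * cos(theta))
v = 1626 * 1540 / (2 * 7.6000e+06 * cos(15))
v = 0.1706 m/s


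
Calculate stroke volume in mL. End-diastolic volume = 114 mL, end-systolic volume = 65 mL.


SV = EDV - ESV
SV = 114 - 65
SV = 49 mL


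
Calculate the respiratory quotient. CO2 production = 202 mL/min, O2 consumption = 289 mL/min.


RQ = VCO2 / VO2
RQ = 202 / 289
RQ = 0.699


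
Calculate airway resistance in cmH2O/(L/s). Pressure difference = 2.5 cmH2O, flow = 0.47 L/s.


R = dP / flow
R = 2.5 / 0.47
R = 5.319 cmH2O/(L/s)


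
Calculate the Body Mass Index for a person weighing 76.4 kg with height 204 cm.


BMI = weight / height^2
height = 204 cm = 2.04 m
BMI = 76.4 / 2.04^2
BMI = 18.36 kg/m^2


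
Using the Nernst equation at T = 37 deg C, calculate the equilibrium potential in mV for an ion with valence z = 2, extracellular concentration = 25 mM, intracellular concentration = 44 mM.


E = (RT/(zF)) * ln(C_out/C_in)
T = 37 + 273.15 = 310.15 K
E = (8.314 * 310.15 / (2 * 96485)) * ln(25/44)
E = -7.554 mV


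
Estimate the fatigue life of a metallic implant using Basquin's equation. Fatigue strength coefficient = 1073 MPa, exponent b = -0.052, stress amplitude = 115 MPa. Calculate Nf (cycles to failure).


sigma_a = sigma_f' * (2Nf)^b
2Nf = (sigma_a/sigma_f')^(1/b)
2Nf = (115/1073)^(1/-0.052)
2Nf = 4.487033e+18
Nf = 2.2435e+18


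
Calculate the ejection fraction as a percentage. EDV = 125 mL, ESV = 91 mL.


SV = EDV - ESV = 125 - 91 = 34 mL
EF = SV/EDV * 100 = 34/125 * 100
EF = 27.2%


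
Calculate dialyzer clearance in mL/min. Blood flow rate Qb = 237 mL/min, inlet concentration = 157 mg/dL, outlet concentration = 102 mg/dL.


K = Qb * (Cb_in - Cb_out) / Cb_in
K = 237 * (157 - 102) / 157
K = 83.03 mL/min


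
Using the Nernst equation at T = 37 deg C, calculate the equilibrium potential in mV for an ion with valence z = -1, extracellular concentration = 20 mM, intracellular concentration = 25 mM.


E = (RT/(zF)) * ln(C_out/C_in)
T = 37 + 273.15 = 310.15 K
E = (8.314 * 310.15 / (-1 * 96485)) * ln(20/25)
E = 5.964 mV


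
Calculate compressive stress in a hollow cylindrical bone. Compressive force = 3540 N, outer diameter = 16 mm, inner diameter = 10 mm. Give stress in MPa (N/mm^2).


A = pi*(r_o^2 - r_i^2)
r_o = 8 mm, r_i = 5 mm
A = 122.522 mm^2
sigma = F/A = 3540 / 122.522
sigma = 28.89 MPa


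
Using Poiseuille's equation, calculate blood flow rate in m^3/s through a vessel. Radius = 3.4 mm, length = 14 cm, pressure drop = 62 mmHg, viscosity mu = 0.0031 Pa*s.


Q = pi*r^4*dP / (8*mu*L)
r = 0.0034 m, L = 0.14 m
dP = 62 mmHg = 8265.964 Pa
Q = 9.9949e-04 m^3/s


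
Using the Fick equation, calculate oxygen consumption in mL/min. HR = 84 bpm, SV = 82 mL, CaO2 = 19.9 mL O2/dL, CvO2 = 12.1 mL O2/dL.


CO = HR*SV = 84*82/1000 = 6.888 L/min
a-v O2 diff = 19.9 - 12.1 = 7.8 mL/dL
VO2 = CO * (CaO2-CvO2) * 10 dL/L
VO2 = 6.888 * 7.8 * 10
VO2 = 537.3 mL/min


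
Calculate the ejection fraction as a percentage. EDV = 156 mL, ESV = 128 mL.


SV = EDV - ESV = 156 - 128 = 28 mL
EF = SV/EDV * 100 = 28/156 * 100
EF = 17.95%


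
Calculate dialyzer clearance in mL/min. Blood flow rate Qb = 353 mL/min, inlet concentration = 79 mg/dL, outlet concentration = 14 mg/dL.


K = Qb * (Cb_in - Cb_out) / Cb_in
K = 353 * (79 - 14) / 79
K = 290.4 mL/min


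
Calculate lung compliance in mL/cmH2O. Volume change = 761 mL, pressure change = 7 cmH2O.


C = dV / dP
C = 761 / 7
C = 108.7 mL/cmH2O


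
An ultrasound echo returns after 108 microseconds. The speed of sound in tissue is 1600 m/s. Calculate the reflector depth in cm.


depth = c * t / 2
t = 108 us = 1.0800e-04 s
depth = 1600 * 1.0800e-04 / 2
depth = 0.0864 m = 8.64 cm


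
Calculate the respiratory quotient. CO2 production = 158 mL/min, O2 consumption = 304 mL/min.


RQ = VCO2 / VO2
RQ = 158 / 304
RQ = 0.5197


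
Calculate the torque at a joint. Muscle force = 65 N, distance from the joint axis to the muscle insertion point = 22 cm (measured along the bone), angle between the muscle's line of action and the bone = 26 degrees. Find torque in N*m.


Torque = F * d * sin(theta)   (moment arm = d*sin(theta))
d = 22 cm = 0.22 m
Torque = 65 * 0.22 * sin(26)
Torque = 6.269 N*m


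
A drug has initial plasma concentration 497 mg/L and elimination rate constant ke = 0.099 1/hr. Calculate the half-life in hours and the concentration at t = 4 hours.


t_half = ln(2) / ke = 0.693147 / 0.099 = 7.001 hr
C(t) = C0 * exp(-ke*t) = 497 * exp(-0.099*4)
C(4) = 334.5 mg/L


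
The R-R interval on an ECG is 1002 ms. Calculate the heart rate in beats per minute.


HR = 60 / RR_interval(s)
RR = 1002 ms = 1.002 s
HR = 60 / 1.002 = 59.88 bpm


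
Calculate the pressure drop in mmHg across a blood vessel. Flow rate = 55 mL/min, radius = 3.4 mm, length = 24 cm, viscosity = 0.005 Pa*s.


dP = 8*mu*L*Q / (pi*r^4)
Q = 55 mL/min = 9.16667e-07 m^3/s
dP = 20.9613 Pa = 20.9613 / 133.322 mmHg = 0.1572 mmHg


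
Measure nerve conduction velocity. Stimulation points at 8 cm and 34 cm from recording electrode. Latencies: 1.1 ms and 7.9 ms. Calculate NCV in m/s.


Distance = (34 - 8) / 100 = 0.26 m
dt = (7.9 - 1.1) / 1000 = 0.0068 s
NCV = dist / dt = 38.24 m/s


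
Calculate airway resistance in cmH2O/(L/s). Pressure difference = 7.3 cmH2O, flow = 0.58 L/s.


R = dP / flow
R = 7.3 / 0.58
R = 12.59 cmH2O/(L/s)


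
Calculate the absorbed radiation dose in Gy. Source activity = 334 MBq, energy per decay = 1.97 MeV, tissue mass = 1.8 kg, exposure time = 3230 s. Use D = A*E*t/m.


A = 334 MBq = 3.3400e+08 Bq
E = 1.97 MeV = 3.15594e-13 J
D = A*E*t/m = 3.3400e+08*3.15594e-13*3230/1.8
D = 0.1891 Gy


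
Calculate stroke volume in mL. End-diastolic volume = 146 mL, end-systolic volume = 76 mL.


SV = EDV - ESV
SV = 146 - 76
SV = 70 mL


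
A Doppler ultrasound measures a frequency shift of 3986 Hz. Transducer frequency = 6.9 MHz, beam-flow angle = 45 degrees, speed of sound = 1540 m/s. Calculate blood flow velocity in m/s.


v = fd * c / (2 * f0 * cos(theta))
v = 3986 * 1540 / (2 * 6.9000e+06 * cos(45))
v = 0.6291 m/s


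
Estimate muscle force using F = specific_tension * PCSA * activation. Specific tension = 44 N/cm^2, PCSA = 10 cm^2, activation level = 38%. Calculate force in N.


F = sigma * PCSA * activation
F = 44 * 10 * 0.38
F = 167.2 N


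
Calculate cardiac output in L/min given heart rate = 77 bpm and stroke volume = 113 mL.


CO = HR * SV
CO = 77 * 113 / 1000
CO = 8.701 L/min


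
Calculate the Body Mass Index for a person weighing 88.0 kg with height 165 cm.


BMI = weight / height^2
height = 165 cm = 1.65 m
BMI = 88.0 / 1.65^2
BMI = 32.32 kg/m^2


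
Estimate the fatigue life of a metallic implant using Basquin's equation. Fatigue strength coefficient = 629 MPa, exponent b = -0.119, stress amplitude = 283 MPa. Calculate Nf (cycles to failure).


sigma_a = sigma_f' * (2Nf)^b
2Nf = (sigma_a/sigma_f')^(1/b)
2Nf = (283/629)^(1/-0.119)
2Nf = 821.91195
Nf = 411


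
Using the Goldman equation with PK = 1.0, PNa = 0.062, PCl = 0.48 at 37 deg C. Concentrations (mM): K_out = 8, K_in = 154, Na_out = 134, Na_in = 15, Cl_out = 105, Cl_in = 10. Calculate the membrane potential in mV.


Vm = (RT/F)*ln((PK*Ko + PNa*Nao + PCl*Cli)/(PK*Ki + PNa*Nai + PCl*Clo))
Numer = 21.108, Denom = 205.33
Vm = -60.8 mV


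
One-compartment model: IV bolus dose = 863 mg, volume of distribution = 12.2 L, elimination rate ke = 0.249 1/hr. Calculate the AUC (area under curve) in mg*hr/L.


C0 = Dose/Vd = 863/12.2 = 70.7377 mg/L
AUC = C0/ke = 70.7377/0.249
AUC = 284.1 mg*hr/L


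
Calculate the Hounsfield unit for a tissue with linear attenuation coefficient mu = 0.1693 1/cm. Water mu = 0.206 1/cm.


HU = ((mu_tissue - mu_water) / mu_water) * 1000
HU = ((0.1693 - 0.206) / 0.206) * 1000
HU = -178.2


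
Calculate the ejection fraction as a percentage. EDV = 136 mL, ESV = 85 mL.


SV = EDV - ESV = 136 - 85 = 51 mL
EF = SV/EDV * 100 = 51/136 * 100
EF = 37.5%


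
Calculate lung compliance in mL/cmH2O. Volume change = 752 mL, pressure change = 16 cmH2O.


C = dV / dP
C = 752 / 16
C = 47 mL/cmH2O


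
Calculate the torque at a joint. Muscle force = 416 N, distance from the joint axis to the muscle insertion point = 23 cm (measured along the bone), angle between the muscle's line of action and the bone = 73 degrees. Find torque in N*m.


Torque = F * d * sin(theta)   (moment arm = d*sin(theta))
d = 23 cm = 0.23 m
Torque = 416 * 0.23 * sin(73)
Torque = 91.5 N*m


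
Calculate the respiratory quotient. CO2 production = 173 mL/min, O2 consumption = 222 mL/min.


RQ = VCO2 / VO2
RQ = 173 / 222
RQ = 0.7793


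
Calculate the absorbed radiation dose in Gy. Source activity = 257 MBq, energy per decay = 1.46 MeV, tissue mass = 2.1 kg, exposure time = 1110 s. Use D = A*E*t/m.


A = 257 MBq = 2.5700e+08 Bq
E = 1.46 MeV = 2.33892e-13 J
D = A*E*t/m = 2.5700e+08*2.33892e-13*1110/2.1
D = 0.03177 Gy


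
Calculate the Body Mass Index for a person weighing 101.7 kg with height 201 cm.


BMI = weight / height^2
height = 201 cm = 2.01 m
BMI = 101.7 / 2.01^2
BMI = 25.17 kg/m^2


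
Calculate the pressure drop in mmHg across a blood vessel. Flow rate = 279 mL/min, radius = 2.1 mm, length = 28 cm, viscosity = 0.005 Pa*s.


dP = 8*mu*L*Q / (pi*r^4)
Q = 279 mL/min = 4.65e-06 m^3/s
dP = 852.401 Pa = 852.401 / 133.322 mmHg = 6.394 mmHg


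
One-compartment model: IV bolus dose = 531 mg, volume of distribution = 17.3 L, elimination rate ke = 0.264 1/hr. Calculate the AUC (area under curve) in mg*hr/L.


C0 = Dose/Vd = 531/17.3 = 30.6936 mg/L
AUC = C0/ke = 30.6936/0.264
AUC = 116.3 mg*hr/L


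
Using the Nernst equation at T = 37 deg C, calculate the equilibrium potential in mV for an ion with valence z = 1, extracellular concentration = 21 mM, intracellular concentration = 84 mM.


E = (RT/(zF)) * ln(C_out/C_in)
T = 37 + 273.15 = 310.15 K
E = (8.314 * 310.15 / (1 * 96485)) * ln(21/84)
E = -37.05 mV


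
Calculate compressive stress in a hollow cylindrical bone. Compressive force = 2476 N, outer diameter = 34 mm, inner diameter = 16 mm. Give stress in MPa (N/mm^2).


A = pi*(r_o^2 - r_i^2)
r_o = 17 mm, r_i = 8 mm
A = 706.858 mm^2
sigma = F/A = 2476 / 706.858
sigma = 3.503 MPa


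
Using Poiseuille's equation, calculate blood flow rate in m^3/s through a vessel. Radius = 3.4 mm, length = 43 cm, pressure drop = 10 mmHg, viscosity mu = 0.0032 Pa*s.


Q = pi*r^4*dP / (8*mu*L)
r = 0.0034 m, L = 0.43 m
dP = 10 mmHg = 1333.22 Pa
Q = 5.0846e-05 m^3/s


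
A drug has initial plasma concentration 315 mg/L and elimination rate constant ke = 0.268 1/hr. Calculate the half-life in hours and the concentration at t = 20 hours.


t_half = ln(2) / ke = 0.693147 / 0.268 = 2.586 hr
C(t) = C0 * exp(-ke*t) = 315 * exp(-0.268*20)
C(20) = 1.481 mg/L


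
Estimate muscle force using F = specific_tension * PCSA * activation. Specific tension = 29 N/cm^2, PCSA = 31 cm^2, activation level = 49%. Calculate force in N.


F = sigma * PCSA * activation
F = 29 * 31 * 0.49
F = 440.5 N


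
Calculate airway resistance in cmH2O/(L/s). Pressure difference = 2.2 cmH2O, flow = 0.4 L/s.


R = dP / flow
R = 2.2 / 0.4
R = 5.5 cmH2O/(L/s)


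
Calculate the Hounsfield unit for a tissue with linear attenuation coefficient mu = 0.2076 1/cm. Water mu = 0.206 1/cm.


HU = ((mu_tissue - mu_water) / mu_water) * 1000
HU = ((0.2076 - 0.206) / 0.206) * 1000
HU = 7.767


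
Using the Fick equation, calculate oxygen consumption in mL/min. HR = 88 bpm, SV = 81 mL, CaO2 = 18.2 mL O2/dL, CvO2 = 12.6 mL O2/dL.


CO = HR*SV = 88*81/1000 = 7.128 L/min
a-v O2 diff = 18.2 - 12.6 = 5.6 mL/dL
VO2 = CO * (CaO2-CvO2) * 10 dL/L
VO2 = 7.128 * 5.6 * 10
VO2 = 399.2 mL/min
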